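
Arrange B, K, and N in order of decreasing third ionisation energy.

N > K > B

Consider each +2 ion: B²⁺ still has 1 valence electron; K²⁺ is already 1 electron into the core; N²⁺ still has 3 valence electrons.
Usually core removal costs more than valence removal, but here the competition is close: a tightly held n=2 valence electron can cost more to remove than an n=3 core electron, so the actual values have to decide it.
Valence configurations: B²⁺ [He]2s¹, N²⁺ [He]2s²2p¹.
The numbers (kJ/mol): B 3660, K 4420, N 4578.
Putting it together, IE_3: B < K < N.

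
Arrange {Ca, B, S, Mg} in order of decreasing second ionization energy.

B > S > Mg > Ca

Consider each +1 ion: Ca⁺ still has 1 valence electron; B⁺ still has 2 valence electrons; S⁺ still has 5 valence electrons; Mg⁺ still has 1 valence electron.
All are still removing valence electrons, so compare the +1 ions as you would atoms: IE_2 generally rises across a period (higher Z_eff) and falls down a group (larger shell), subject to the usual subshell exceptions.
Valence configurations: Ca⁺ [Ar]4s¹, B⁺ [He]2s², S⁺ [Ne]3s²3p³, Mg⁺ [Ne]3s¹.
Tabulated IE_2 (kJ/mol): Ca 1145, B 2427, S 2252, Mg 1451.
Overall IE_2 order: Ca < Mg < S < B.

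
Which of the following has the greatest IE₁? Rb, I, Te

I

Rb is in period 5, group 1; Te is in period 5, group 16; I is in period 5, group 17.
Removing the outermost electron gets harder across a period and easier down a group.
All lie in period 5, so first ionization energy increases left to right.
The greatest IE₁ among these belongs to I.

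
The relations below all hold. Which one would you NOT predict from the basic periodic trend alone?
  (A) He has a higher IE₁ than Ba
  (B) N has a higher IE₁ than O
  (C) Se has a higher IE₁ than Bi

(B)

The general trend: IE₁ increases across a period and decreases down a group.
(A) He (period 1, group 18) vs Ba (period 6, group 2): the stated order agrees with the simple trend.
(B) N (period 2, group 15) vs O (period 2, group 16): the stated order contradicts the simple trend.
(C) Se (period 4, group 16) vs Bi (period 6, group 15): the stated order agrees with the simple trend.
The exception is (B): pairing an electron in O's 2p⁴ costs repulsion energy, so O ionizes more easily than half-filled N (2p³).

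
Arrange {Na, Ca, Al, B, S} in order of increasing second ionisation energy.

Ca < Al < S < B < Na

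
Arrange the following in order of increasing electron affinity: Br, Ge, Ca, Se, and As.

Atoms with high Z_eff and room in the valence shell (especially the halogens) have the most exothermic electron affinities.
All lie in period 4; the across-period trend (electron affinity increases left to right) applies, with the exception below.
Note the exception: Ge has a higher electron affinity than As, contrary to the simple trend — adding an electron to As's half-filled 4p³ is unfavourable, so Ge (4p²) has the more exothermic EA.
Approximate values (kJ/mol): Ca 2, Ge 119, As 78, Se 195, Br 325.
So from lowest to highest: Ca < As < Ge < Se < Br.

Ca, As, Ge, Se, Br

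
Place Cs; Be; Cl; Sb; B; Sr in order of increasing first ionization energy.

Be is in period 2, group 2; B is in period 2, group 13; Cl is in period 3, group 17; Sr is in period 5, group 2; Sb is in period 5, group 15; Cs is in period 6, group 1.
Removing the outermost electron gets harder across a period and easier down a group.
Neither a single period nor a single group — weigh both effects.
Sr > Cs: relative to Cs, both the across-period and down-group shifts push Sr's first ionization energy up.
B > Sr: both effects reinforce here, so B is clearly the higher of the two.
Sb > B: period and group pull opposite ways; the across-period shift dominates (831 vs 801 kJ/mol).
Be > Sb: period and group pull opposite ways; the down-group shift dominates (900 vs 831 kJ/mol).
Cl > Be: period and group pull opposite ways; the across-period shift dominates (1251 vs 900 kJ/mol).
Note the exception: Be has a higher first ionization energy than B, contrary to the simple trend — removing B's lone 2p electron is easier than breaking Be's filled 2s².
Tabulated first ionization energy (kJ/mol): Be 900, B 801, Cl 1251, Sr 550, Sb 831, Cs 376.
So from lowest to highest: Cs < Sr < B < Sb < Be < Cl.

Cs < Sr < B < Sb < Be < Cl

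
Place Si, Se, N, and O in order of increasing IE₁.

Si < Se < O < N

N is in period 2, group 15; O is in period 2, group 16; Si is in period 3, group 14; Se is in period 4, group 16.
Removing the outermost electron gets harder across a period and easier down a group.
These span different periods and groups, so the two trends combine.
Se > Si: the two effects oppose for this pair; the across-period effect wins (941 vs 786 kJ/mol).
O > Se: they share group 16; the group trend gives O the larger value.
N > O: this pair runs against the simple trend — see the exception note.
Note the exception: N has a higher first ionization energy than O, contrary to the simple trend — pairing an electron in O's 2p⁴ costs repulsion energy, so O ionizes more easily than half-filled N (2p³).
Approximate values (kJ/mol): N 1402, O 1314, Si 786, Se 941.
So from lowest to highest: Si < Se < O < N.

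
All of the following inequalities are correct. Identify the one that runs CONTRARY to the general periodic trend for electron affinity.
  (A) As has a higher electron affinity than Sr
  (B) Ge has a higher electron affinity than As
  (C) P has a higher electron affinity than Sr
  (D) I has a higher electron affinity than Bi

(B)

The general trend: electron affinity increases across a period and decreases down a group.
(A) As (period 4, group 15) vs Sr (period 5, group 2): the stated order agrees with the simple trend.
(B) Ge (period 4, group 14) vs As (period 4, group 15): the stated order contradicts the simple trend.
(C) P (period 3, group 15) vs Sr (period 5, group 2): the stated order agrees with the simple trend.
(D) I (period 5, group 17) vs Bi (period 6, group 15): the stated order agrees with the simple trend.
The exception is (B): adding an electron to As's half-filled 4p³ is unfavourable, so Ge (4p²) has the more exothermic EA.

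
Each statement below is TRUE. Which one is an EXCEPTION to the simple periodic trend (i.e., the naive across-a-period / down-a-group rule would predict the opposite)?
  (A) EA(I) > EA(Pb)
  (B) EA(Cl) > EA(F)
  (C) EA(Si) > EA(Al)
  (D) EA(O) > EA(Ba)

(B)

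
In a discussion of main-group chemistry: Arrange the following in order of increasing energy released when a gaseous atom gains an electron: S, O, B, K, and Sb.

B is in period 2, group 13; O is in period 2, group 16; S is in period 3, group 16; K is in period 4, group 1; Sb is in period 5, group 15.
Electron affinity generally becomes more exothermic across a period toward the halogens and less exothermic down a group.
Neither a single period nor a single group — weigh both effects.
K > B: this pair runs against the simple trend — see the exception note.
Sb > K: period and group pull opposite ways; the across-period shift dominates (103 vs 48 kJ/mol).
O > Sb: relative to Sb, both the across-period and down-group shifts push O's electron affinity up.
S > O: this pair runs against the simple trend — see the exception note.
Note the exception: K has a higher electron affinity than B, contrary to the simple trend — B's ns²np¹ configuration gives only a small electron affinity — the sparsely filled np subshell binds an added electron weakly.
Note the exception: S has a higher electron affinity than O, contrary to the simple trend — the compact 2p subshell of O repels the added electron more than S's larger 3p does.
Approximate values (kJ/mol): B 27, O 141, S 200, K 48, Sb 103.
So from lowest to highest: B < K < Sb < O < S.

B < K < Sb < O < S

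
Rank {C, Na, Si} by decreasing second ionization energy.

Na > C > Si

Consider each +1 ion: C⁺ still has 3 valence electrons; Na⁺ is the bare [Ne] core; Si⁺ still has 3 valence electrons.
Core electrons are held far more tightly than valence electrons, so Na tops the IE_2 order.
Valence configurations: C⁺ [He]2s²2p¹, Si⁺ [Ne]3s²3p¹.
Tabulated IE_2 (kJ/mol): C 2353, Na 4562, Si 1577.
So the second ionization energies run Si < C < Na.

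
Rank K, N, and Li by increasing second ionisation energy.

N < K < Li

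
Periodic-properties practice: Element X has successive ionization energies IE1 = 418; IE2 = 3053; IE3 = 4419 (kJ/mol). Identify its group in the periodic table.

Look for the largest jump between consecutive ionization energies: IE2/IE1 ≈ 7.3, far larger than any earlier ratio.
That jump marks the point where a core electron is being removed. So the atom has 1 valence electron.
A main-group element with 1 valence electron is in group 1.

Group 1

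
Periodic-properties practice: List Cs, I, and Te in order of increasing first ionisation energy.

IE₁ increases left→right with effective nuclear charge and decreases top→bottom as the valence shell moves farther out.
Here both period and group differ, so the two effects have to be weighed against each other.
Te > Cs: both effects reinforce here, so Te is clearly the higher of the two.
I > Te: I lies to the right of Te in period 5, so the across-period effect alone puts I higher.
For reference (kJ/mol): Te 869, I 1008, Cs 376.
So from lowest to highest: Cs < Te < I.

Cs < Te < I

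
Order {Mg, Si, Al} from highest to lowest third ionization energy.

Mg > Si > Al

After 2 electrons have been removed, what remains? Mg²⁺ is the bare [Ne] core; Si²⁺ still has 2 valence electrons; Al²⁺ still has 1 valence electron.
Core electrons are held far more tightly than valence electrons, so Mg tops the IE_3 order.
Valence configurations: Si²⁺ [Ne]3s², Al²⁺ [Ne]3s¹.
Approximate IE_3 values (kJ/mol): Mg 7733, Si 3232, Al 2745.
Overall IE_3 order: Al < Si < Mg.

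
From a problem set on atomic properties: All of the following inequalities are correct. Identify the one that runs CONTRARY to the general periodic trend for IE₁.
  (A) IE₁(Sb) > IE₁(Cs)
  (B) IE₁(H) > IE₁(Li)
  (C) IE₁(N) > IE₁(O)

(C)

The general trend: IE₁ increases across a period and decreases down a group.
(A) Sb (period 5, group 15) vs Cs (period 6, group 1): the stated order agrees with the simple trend.
(B) H (period 1, group 1) vs Li (period 2, group 1): the stated order agrees with the simple trend.
(C) N (period 2, group 15) vs O (period 2, group 16): the stated order contradicts the simple trend.
The exception is (C): pairing an electron in O's 2p⁴ costs repulsion energy, so O ionizes more easily than half-filled N (2p³).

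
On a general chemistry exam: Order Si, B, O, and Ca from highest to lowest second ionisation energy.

The second ionization energy removes an electron from the +1 ion. For each element: Si⁺ still has 3 valence electrons; B⁺ still has 2 valence electrons; O⁺ still has 5 valence electrons; Ca⁺ still has 1 valence electron.
All are still removing valence electrons, so compare the +1 ions as you would atoms: IE_2 generally rises across a period (higher Z_eff) and falls down a group (larger shell), subject to the usual subshell exceptions.
Valence configurations: Si⁺ [Ne]3s²3p¹, B⁺ [He]2s², O⁺ [He]2s²2p³, Ca⁺ [Ar]4s¹.
Approximate IE_2 values (kJ/mol): Si 1577, B 2427, O 3388, Ca 1145.
Hence IE_2: Ca < Si < B < O.

O, B, Si, Ca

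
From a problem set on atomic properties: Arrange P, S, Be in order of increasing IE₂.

IE_2 is the cost of taking one more electron from the +1 cation: P⁺ still has 4 valence electrons; S⁺ still has 5 valence electrons; Be⁺ still has 1 valence electron.
All are still removing valence electrons, so compare the +1 ions as you would atoms: IE_2 generally rises across a period (higher Z_eff) and falls down a group (larger shell), subject to the usual subshell exceptions.
Valence configurations: P⁺ [Ne]3s²3p², S⁺ [Ne]3s²3p³, Be⁺ [He]2s¹.
Approximate IE_2 values (kJ/mol): P 1907, S 2252, Be 1757.
So the second ionization energies run Be < P < S.

Be, P, S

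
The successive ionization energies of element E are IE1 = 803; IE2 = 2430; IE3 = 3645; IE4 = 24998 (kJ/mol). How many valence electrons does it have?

3

Look for the largest jump between consecutive ionization energies: IE4/IE3 ≈ 6.9, far larger than any earlier ratio.
That jump marks the point where a core electron is being removed. So the atom has 3 valence electrons.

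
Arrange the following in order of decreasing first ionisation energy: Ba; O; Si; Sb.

O > Sb > Si > Ba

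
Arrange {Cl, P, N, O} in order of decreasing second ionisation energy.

O, N, Cl, P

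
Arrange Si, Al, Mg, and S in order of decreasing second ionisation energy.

S > Al > Si > Mg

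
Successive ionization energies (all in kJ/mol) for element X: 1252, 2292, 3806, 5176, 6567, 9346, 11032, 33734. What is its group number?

Group 17

Look for the largest jump between consecutive ionization energies: IE8/IE7 ≈ 3.1, far larger than any earlier ratio.
That jump marks the point where a core electron is being removed. So the atom has 7 valence electrons.
A main-group element with 7 valence electrons is in group 17.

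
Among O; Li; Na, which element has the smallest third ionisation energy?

IE_3 is the cost of taking one more electron from the +2 cation: O²⁺ still has 4 valence electrons; Li²⁺ is already 1 electron into the core; Na²⁺ is already 1 electron into the core.
Pulling an electron out of a noble-gas core costs far more than removing a remaining valence electron, so Na and Li sit at the high end of IE_3.
The numbers (kJ/mol): O 5300, Li 11815, Na 6910.
Hence IE_3: O < Na < Li.

O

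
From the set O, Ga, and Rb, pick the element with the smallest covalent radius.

O

O is in period 2, group 16; Ga is in period 4, group 13; Rb is in period 5, group 1.
Radius decreases left→right (rising Z_eff, same n) and increases top→bottom (higher n).
Neither a single period nor a single group — weigh both effects.
Ga > O: relative to O, both the across-period and down-group shifts push Ga's atomic radius up.
Rb > Ga: both effects reinforce here, so Rb is clearly the larger of the two.
Tabulated atomic radius (pm): O 63, Ga 124, Rb 210.
The smallest covalent radius among these belongs to O.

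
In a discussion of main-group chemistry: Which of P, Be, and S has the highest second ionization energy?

After 1 electron has been removed, what remains? P⁺ still has 4 valence electrons; Be⁺ still has 1 valence electron; S⁺ still has 5 valence electrons.
All are still removing valence electrons, so compare the +1 ions as you would atoms: IE_2 generally rises across a period (higher Z_eff) and falls down a group (larger shell), subject to the usual subshell exceptions.
Valence configurations: P⁺ [Ne]3s²3p², Be⁺ [He]2s¹, S⁺ [Ne]3s²3p³.
The numbers (kJ/mol): P 1907, Be 1757, S 2252.
Overall IE_2 order: Be < P < S.

S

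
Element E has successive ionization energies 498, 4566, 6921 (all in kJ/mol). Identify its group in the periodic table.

Group 1

Look for the largest jump between consecutive ionization energies: IE2/IE1 ≈ 9.2, far larger than any earlier ratio.
That jump marks the point where a core electron is being removed. So the atom has 1 valence electron.
A main-group element with 1 valence electron is in group 1.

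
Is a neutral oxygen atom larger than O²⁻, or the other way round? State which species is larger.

Forming O²⁻ adds 2 electrons to O. More electron–electron repulsion in the same shell, with unchanged nuclear charge, lets the cloud expand.
An anion is larger than its parent atom: O²⁻ > O.

O²⁻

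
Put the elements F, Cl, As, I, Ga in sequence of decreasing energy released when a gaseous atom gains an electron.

Cl, F, I, As, Ga

F is in period 2, group 17; Cl is in period 3, group 17; Ga is in period 4, group 13; As is in period 4, group 15; I is in period 5, group 17.
Atoms with high Z_eff and room in the valence shell (especially the halogens) have the most exothermic electron affinities.
These span different periods and groups, so the two trends combine.
As > Ga: both are in period 4; the period trend gives As the larger value.
I > As: period and group pull opposite ways; the across-period shift dominates (295 vs 78 kJ/mol).
F > I: they share group 17; the group trend gives F the larger value.
Cl > F: this pair runs against the simple trend — see the exception note.
Note the exception: Cl has a higher electron affinity than F, contrary to the simple trend — F's small 2p subshell makes the incoming electron feel strong e⁻–e⁻ repulsion, so Cl actually releases more energy on gaining an electron.
For reference (kJ/mol): F 328, Cl 349, Ga 29, As 78, I 295.
So from highest to lowest: Cl > F > I > As > Ga.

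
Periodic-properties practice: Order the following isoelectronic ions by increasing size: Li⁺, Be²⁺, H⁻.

Be²⁺ < Li⁺ < H⁻

All of these have 2 electrons, so size is governed by nuclear charge alone: the more protons, the stronger the pull on the same electron cloud, and the smaller the ion.
Nuclear charges: Be²⁺ (Z=4), Li⁺ (Z=3), H⁻ (Z=1).
Smallest to largest: Be²⁺ < Li⁺ < H⁻.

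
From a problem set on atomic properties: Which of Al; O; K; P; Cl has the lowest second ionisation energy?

Al

The second ionization energy removes an electron from the +1 ion. For each element: Al⁺ still has 2 valence electrons; O⁺ still has 5 valence electrons; K⁺ is the bare [Ar] core; P⁺ still has 4 valence electrons; Cl⁺ still has 6 valence electrons.
Usually core removal costs more than valence removal, but here the competition is close: a tightly held n=2 valence electron can cost more to remove than an n=3 core electron, so the actual values have to decide it.
Valence configurations: Al⁺ [Ne]3s², O⁺ [He]2s²2p³, P⁺ [Ne]3s²3p², Cl⁺ [Ne]3s²3p⁴.
Tabulated IE_2 (kJ/mol): Al 1817, O 3388, K 3052, P 1907, Cl 2298.
Putting it together, IE_2: Al < P < Cl < K < O.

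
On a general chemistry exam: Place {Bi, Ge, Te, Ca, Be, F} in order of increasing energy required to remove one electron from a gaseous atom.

Be is in period 2, group 2; F is in period 2, group 17; Ca is in period 4, group 2; Ge is in period 4, group 14; Te is in period 5, group 16; Bi is in period 6, group 15.
IE₁ increases left→right with effective nuclear charge and decreases top→bottom as the valence shell moves farther out.
Neither a single period nor a single group — weigh both effects.
Bi > Ca: the two effects oppose for this pair; the across-period effect wins (703 vs 590 kJ/mol).
Ge > Bi: the two effects oppose for this pair; the down-group effect wins (762 vs 703 kJ/mol).
Te > Ge: period and group pull opposite ways; the across-period shift dominates (869 vs 762 kJ/mol).
Be > Te: the two effects oppose for this pair; the down-group effect wins (900 vs 869 kJ/mol).
F > Be: both are in period 2; the period trend gives F the larger value.
Tabulated first ionization energy (kJ/mol): Be 900, F 1681, Ca 590, Ge 762, Te 869, Bi 703.
So from lowest to highest: Ca < Bi < Ge < Te < Be < F.

Ca < Bi < Ge < Te < Be < F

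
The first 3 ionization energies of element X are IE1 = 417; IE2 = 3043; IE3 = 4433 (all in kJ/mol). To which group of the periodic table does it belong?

Group 1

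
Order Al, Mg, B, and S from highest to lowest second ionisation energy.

Consider each +1 ion: Al⁺ still has 2 valence electrons; Mg⁺ still has 1 valence electron; B⁺ still has 2 valence electrons; S⁺ still has 5 valence electrons.
All are still removing valence electrons, so compare the +1 ions as you would atoms: IE_2 generally rises across a period (higher Z_eff) and falls down a group (larger shell), subject to the usual subshell exceptions.
Valence configurations: Al⁺ [Ne]3s², Mg⁺ [Ne]3s¹, B⁺ [He]2s², S⁺ [Ne]3s²3p³.
Tabulated IE_2 (kJ/mol): Al 1817, Mg 1451, B 2427, S 2252.
Hence IE_2: Mg < Al < S < B.

B, S, Al, Mg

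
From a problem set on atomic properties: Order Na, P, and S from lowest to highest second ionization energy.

IE_2 is the cost of taking one more electron from the +1 cation: Na⁺ is the bare [Ne] core; P⁺ still has 4 valence electrons; S⁺ still has 5 valence electrons.
Pulling an electron out of a noble-gas core costs far more than removing a remaining valence electron, so Na sits at the high end of IE_2.
Valence configurations: P⁺ [Ne]3s²3p², S⁺ [Ne]3s²3p³.
Approximate IE_2 values (kJ/mol): Na 4562, P 1907, S 2252.
So the second ionization energies run P < S < Na.

P < S < Na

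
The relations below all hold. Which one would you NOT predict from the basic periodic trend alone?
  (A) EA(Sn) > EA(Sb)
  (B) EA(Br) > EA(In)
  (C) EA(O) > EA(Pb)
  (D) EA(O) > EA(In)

(A)

The general trend: electron affinity increases across a period and decreases down a group.
(A) Sn (period 5, group 14) vs Sb (period 5, group 15): the stated order contradicts the simple trend.
(B) Br (period 4, group 17) vs In (period 5, group 13): the stated order agrees with the simple trend.
(C) O (period 2, group 16) vs Pb (period 6, group 14): the stated order agrees with the simple trend.
(D) O (period 2, group 16) vs In (period 5, group 13): the stated order agrees with the simple trend.
The exception is (A): adding an electron to Sb's half-filled 5p³ is unfavourable, so Sn has the more exothermic EA.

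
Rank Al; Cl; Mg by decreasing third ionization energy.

Mg > Cl > Al

IE_3 is the cost of taking one more electron from the +2 cation: Al²⁺ still has 1 valence electron; Cl²⁺ still has 5 valence electrons; Mg²⁺ is the bare [Ne] core.
Core electrons are held far more tightly than valence electrons, so Mg tops the IE_3 order.
Valence configurations: Al²⁺ [Ne]3s¹, Cl²⁺ [Ne]3s²3p³.
Tabulated IE_3 (kJ/mol): Al 2745, Cl 3822, Mg 7733.
Overall IE_3 order: Al < Cl < Mg.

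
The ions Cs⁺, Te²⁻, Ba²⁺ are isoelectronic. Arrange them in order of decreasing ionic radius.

Te²⁻ > Cs⁺ > Ba²⁺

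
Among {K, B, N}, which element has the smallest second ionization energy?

IE_2 is the cost of taking one more electron from the +1 cation: K⁺ is the bare [Ar] core; B⁺ still has 2 valence electrons; N⁺ still has 4 valence electrons.
Breaking into a closed-shell core is much more expensive than removing a leftover valence electron — K has the largest IE_2 here.
Valence configurations: B⁺ [He]2s², N⁺ [He]2s²2p².
Tabulated IE_2 (kJ/mol): K 3052, B 2427, N 2856.
Hence IE_2: B < N < K.

B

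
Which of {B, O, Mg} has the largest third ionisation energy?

Consider each +2 ion: B²⁺ still has 1 valence electron; O²⁺ still has 4 valence electrons; Mg²⁺ is the bare [Ne] core.
Breaking into a closed-shell core is much more expensive than removing a leftover valence electron — Mg has the largest IE_3 here.
Valence configurations: B²⁺ [He]2s¹, O²⁺ [He]2s²2p².
Approximate IE_3 values (kJ/mol): B 3660, O 5300, Mg 7733.
Overall IE_3 order: B < O < Mg.

Mg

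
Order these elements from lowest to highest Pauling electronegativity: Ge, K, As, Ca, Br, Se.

K is in period 4, group 1; Ca is in period 4, group 2; Ge is in period 4, group 14; As is in period 4, group 15; Se is in period 4, group 16; Br is in period 4, group 17.
EN rises left→right (higher Z_eff, smaller atoms) and falls top→bottom (larger, more shielded atoms).
All lie in period 4, so electronegativity increases left to right.
So from lowest to highest: K < Ca < Ge < As < Se < Br.

K < Ca < Ge < As < Se < Br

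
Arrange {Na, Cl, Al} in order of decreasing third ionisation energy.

Na > Cl > Al

IE_3 is the cost of taking one more electron from the +2 cation: Na²⁺ is already 1 electron into the core; Cl²⁺ still has 5 valence electrons; Al²⁺ still has 1 valence electron.
Breaking into a closed-shell core is much more expensive than removing a leftover valence electron — Na has the largest IE_3 here.
Valence configurations: Cl²⁺ [Ne]3s²3p³, Al²⁺ [Ne]3s¹.
Tabulated IE_3 (kJ/mol): Na 6910, Cl 3822, Al 2745.
Hence IE_3: Al < Cl < Na.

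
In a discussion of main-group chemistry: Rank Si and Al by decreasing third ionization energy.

Consider each +2 ion: Si²⁺ still has 2 valence electrons; Al²⁺ still has 1 valence electron.
All are still removing valence electrons, so compare the +2 ions as you would atoms: IE_3 generally rises across a period (higher Z_eff) and falls down a group (larger shell), subject to the usual subshell exceptions.
Valence configurations: Si²⁺ [Ne]3s², Al²⁺ [Ne]3s¹.
Approximate IE_3 values (kJ/mol): Si 3232, Al 2745.
So the third ionization energies run Al < Si.

Si > Al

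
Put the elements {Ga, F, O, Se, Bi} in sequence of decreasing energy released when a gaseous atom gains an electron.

F > Se > O > Bi > Ga

Atoms with high Z_eff and room in the valence shell (especially the halogens) have the most exothermic electron affinities.
These span different periods and groups, so the two trends combine.
Bi > Ga: period and group pull opposite ways; the across-period shift dominates (91 vs 29 kJ/mol).
O > Bi: relative to Bi, both the across-period and down-group shifts push O's electron affinity up.
Se > O: this pair runs against the simple trend — see the exception note.
F > Se: both effects reinforce here, so F is clearly the higher of the two.
Note the exception: Se has a higher electron affinity than O, contrary to the simple trend — O's compact 2p subshell gives strong electron–electron repulsion on the added electron.
For reference (kJ/mol): O 141, F 328, Ga 29, Se 195, Bi 91.
So from highest to lowest: F > Se > O > Bi > Ga.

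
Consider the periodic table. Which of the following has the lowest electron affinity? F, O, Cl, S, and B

B

Electron affinity generally becomes more exothermic across a period toward the halogens and less exothermic down a group.
Here both period and group differ, so the two effects have to be weighed against each other.
O > B: both are in period 2; the period trend gives O the larger value.
S > O: this pair runs against the simple trend — see the exception note.
F > S: both effects reinforce here, so F is clearly the higher of the two.
Cl > F: this pair runs against the simple trend — see the exception note.
Note the exception: S has a higher electron affinity than O, contrary to the simple trend — the compact 2p subshell of O repels the added electron more than S's larger 3p does.
Note the exception: Cl has a higher electron affinity than F, contrary to the simple trend — F's small 2p subshell makes the incoming electron feel strong e⁻–e⁻ repulsion, so Cl actually releases more energy on gaining an electron.
For reference (kJ/mol): B 27, O 141, F 328, S 200, Cl 349.
The lowest electron affinity among these belongs to B.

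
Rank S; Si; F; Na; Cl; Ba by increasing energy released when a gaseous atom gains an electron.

Adding an electron releases more energy for atoms nearer the top right (short of the noble gases).
Here both period and group differ, so the two effects have to be weighed against each other.
Na > Ba: the two effects oppose for this pair; the down-group effect wins (53 vs 14 kJ/mol).
Si > Na: Si lies to the right of Na in period 3, so the across-period effect alone puts Si higher.
S > Si: S lies to the right of Si in period 3, so the across-period effect alone puts S higher.
F > S: relative to S, both the across-period and down-group shifts push F's electron affinity up.
Cl > F: this pair runs against the simple trend — see the exception note.
Note the exception: Cl has a higher electron affinity than F, contrary to the simple trend — F's small 2p subshell makes the incoming electron feel strong e⁻–e⁻ repulsion, so Cl actually releases more energy on gaining an electron.
Tabulated electron affinity (kJ/mol): F 328, Na 53, Si 134, S 200, Cl 349, Ba 14.
So from lowest to highest: Ba < Na < Si < S < F < Cl.

Ba < Na < Si < S < F < Cl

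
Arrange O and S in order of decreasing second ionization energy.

O > S

After 1 electron has been removed, what remains? O⁺ still has 5 valence electrons; S⁺ still has 5 valence electrons.
All are still removing valence electrons, so compare the +1 ions as you would atoms: IE_2 generally rises across a period (higher Z_eff) and falls down a group (larger shell), subject to the usual subshell exceptions.
Valence configurations: O⁺ [He]2s²2p³, S⁺ [Ne]3s²3p³.
Approximate IE_2 values (kJ/mol): O 3388, S 2252.
Putting it together, IE_2: S < O.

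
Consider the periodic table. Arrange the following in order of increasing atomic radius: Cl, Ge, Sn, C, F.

F < C < Cl < Ge < Sn

C is in period 2, group 14; F is in period 2, group 17; Cl is in period 3, group 17; Ge is in period 4, group 14; Sn is in period 5, group 14.
Moving right in a period, electrons are added to the same shell under a stronger nuclear pull, so atoms get smaller; moving down, a new shell is opened and atoms get larger.
Neither a single period nor a single group — weigh both effects.
C > F: C lies to the left of F in period 2, so the across-period effect alone puts C larger.
Cl > C: period and group pull opposite ways; the down-group shift dominates (99 vs 75 pm).
Ge > Cl: both effects reinforce here, so Ge is clearly the larger of the two.
Sn > Ge: they share group 14; the group trend gives Sn the larger value.
For reference (pm): C 75, F 64, Cl 99, Ge 121, Sn 140.
So from smallest to largest: F < C < Cl < Ge < Sn.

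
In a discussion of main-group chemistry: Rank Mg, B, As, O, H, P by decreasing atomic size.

Mg, As, P, B, O, H

H is in period 1, group 1; B is in period 2, group 13; O is in period 2, group 16; Mg is in period 3, group 2; P is in period 3, group 15; As is in period 4, group 15.
Radius decreases left→right (rising Z_eff, same n) and increases top→bottom (higher n).
These span different periods and groups, so the two trends combine.
O > H: period and group pull opposite ways; the down-group shift dominates (63 vs 32 pm).
B > O: B lies to the left of O in period 2, so the across-period effect alone puts B larger.
P > B: period and group pull opposite ways; the down-group shift dominates (111 vs 85 pm).
As > P: As sits below P in group 15, so the down-group effect alone puts As larger.
Mg > As: the two effects oppose for this pair; the across-period effect wins (139 vs 121 pm).
Approximate values (pm): H 32, B 85, O 63, Mg 139, P 111, As 121.
So from largest to smallest: Mg > As > P > B > O > H.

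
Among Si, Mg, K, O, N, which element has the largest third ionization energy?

Mg

After 2 electrons have been removed, what remains? Si²⁺ still has 2 valence electrons; Mg²⁺ is the bare [Ne] core; K²⁺ is already 1 electron into the core; O²⁺ still has 4 valence electrons; N²⁺ still has 3 valence electrons.
Usually core removal costs more than valence removal, but here the competition is close: a tightly held n=2 valence electron can cost more to remove than an n=3 core electron, so the actual values have to decide it.
Valence configurations: Si²⁺ [Ne]3s², O²⁺ [He]2s²2p², N²⁺ [He]2s²2p¹.
Tabulated IE_3 (kJ/mol): Si 3232, Mg 7733, K 4420, O 5300, N 4578.
Hence IE_3: Si < K < N < O < Mg.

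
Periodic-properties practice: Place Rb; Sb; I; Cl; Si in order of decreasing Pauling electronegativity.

Si is in period 3, group 14; Cl is in period 3, group 17; Rb is in period 5, group 1; Sb is in period 5, group 15; I is in period 5, group 17.
Electronegativity increases across a period and decreases down a group, tracking effective nuclear charge and atomic size.
Here both period and group differ, so the two effects have to be weighed against each other.
Si > Rb: both effects reinforce here, so Si is clearly the higher of the two.
Sb > Si: the two effects oppose for this pair; the across-period effect wins (2.05 vs 1.90).
I > Sb: both are in period 5; the period trend gives I the larger value.
Cl > I: they share group 17; the group trend gives Cl the larger value.
Tabulated electronegativity (Pauling): Si 1.90, Cl 3.16, Rb 0.82, Sb 2.05, I 2.66.
So from highest to lowest: Cl > I > Sb > Si > Rb.

Cl > I > Sb > Si > Rb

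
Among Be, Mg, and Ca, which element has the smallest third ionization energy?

Ca

IE_3 is the cost of taking one more electron from the +2 cation: Be²⁺ is the bare [He] core; Mg²⁺ is the bare [Ne] core; Ca²⁺ is the bare [Ar] core.
All of these are removing an electron from a noble-gas core or deeper; the smaller core (lower principal quantum number) is held far more tightly, and within a period the higher nuclear charge binds the same core more tightly.
Tabulated IE_3 (kJ/mol): Be 14849, Mg 7733, Ca 4912.
So the third ionization energies run Ca < Mg < Be.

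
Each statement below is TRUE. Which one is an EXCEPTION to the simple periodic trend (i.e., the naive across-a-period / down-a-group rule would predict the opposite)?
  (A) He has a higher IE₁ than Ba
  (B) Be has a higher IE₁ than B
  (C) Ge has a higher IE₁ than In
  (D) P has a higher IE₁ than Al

(B)

The general trend: IE₁ increases across a period and decreases down a group.
(A) He (period 1, group 18) vs Ba (period 6, group 2): the stated order agrees with the simple trend.
(B) Be (period 2, group 2) vs B (period 2, group 13): the stated order contradicts the simple trend.
(C) Ge (period 4, group 14) vs In (period 5, group 13): the stated order agrees with the simple trend.
(D) P (period 3, group 15) vs Al (period 3, group 13): the stated order agrees with the simple trend.
The exception is (B): removing B's lone 2p electron is easier than breaking Be's filled 2s².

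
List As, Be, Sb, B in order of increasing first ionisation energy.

B < Sb < Be < As

Be is in period 2, group 2; B is in period 2, group 13; As is in period 4, group 15; Sb is in period 5, group 15.
First ionization energy rises across a period (greater Z_eff holds electrons more tightly) and falls down a group (valence electrons are farther from the nucleus).
Here both period and group differ, so the two effects have to be weighed against each other.
Sb > B: the two effects oppose for this pair; the across-period effect wins (831 vs 801 kJ/mol).
Be > Sb: period and group pull opposite ways; the down-group shift dominates (900 vs 831 kJ/mol).
As > Be: the two effects oppose for this pair; the across-period effect wins (947 vs 900 kJ/mol).
Note the exception: Be has a higher first ionization energy than B, contrary to the simple trend — removing B's lone 2p electron is easier than breaking Be's filled 2s².
Tabulated first ionization energy (kJ/mol): Be 900, B 801, As 947, Sb 831.
So from lowest to highest: B < Sb < Be < As.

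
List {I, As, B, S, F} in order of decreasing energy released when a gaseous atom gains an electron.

F > I > S > As > B

Atoms with high Z_eff and room in the valence shell (especially the halogens) have the most exothermic electron affinities.
Here both period and group differ, so the two effects have to be weighed against each other.
As > B: the two effects oppose for this pair; the across-period effect wins (78 vs 27 kJ/mol).
S > As: both effects reinforce here, so S is clearly the higher of the two.
I > S: the two effects oppose for this pair; the across-period effect wins (295 vs 200 kJ/mol).
F > I: they share group 17; the group trend gives F the larger value.
For reference (kJ/mol): B 27, F 328, S 200, As 78, I 295.
So from highest to lowest: F > I > S > As > B.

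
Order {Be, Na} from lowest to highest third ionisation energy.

Na < Be

Consider each +2 ion: Be²⁺ is the bare [He] core; Na²⁺ is already 1 electron into the core.
All of these are removing an electron from a noble-gas core or deeper; the smaller core (lower principal quantum number) is held far more tightly, and within a period the higher nuclear charge binds the same core more tightly.
Approximate IE_3 values (kJ/mol): Be 14849, Na 6910.
Overall IE_3 order: Na < Be.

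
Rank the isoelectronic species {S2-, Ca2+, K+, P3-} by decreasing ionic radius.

P3- > S2- > K+ > Ca2+

All of these have 18 electrons, so size is governed by nuclear charge alone: the more protons, the stronger the pull on the same electron cloud, and the smaller the ion.
Nuclear charges: Ca2+ (Z=20), K+ (Z=19), S2- (Z=16), P3- (Z=15).
Largest to smallest: P3- > S2- > K+ > Ca2+.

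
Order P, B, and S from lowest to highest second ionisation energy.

IE_2 is the cost of taking one more electron from the +1 cation: P⁺ still has 4 valence electrons; B⁺ still has 2 valence electrons; S⁺ still has 5 valence electrons.
All are still removing valence electrons, so compare the +1 ions as you would atoms: IE_2 generally rises across a period (higher Z_eff) and falls down a group (larger shell), subject to the usual subshell exceptions.
Valence configurations: P⁺ [Ne]3s²3p², B⁺ [He]2s², S⁺ [Ne]3s²3p³.
Tabulated IE_2 (kJ/mol): P 1907, B 2427, S 2252.
Overall IE_2 order: P < S < B.

P < S < B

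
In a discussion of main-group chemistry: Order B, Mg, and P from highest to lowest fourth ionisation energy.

B, Mg, P

After 3 electrons have been removed, what remains? B³⁺ is the bare [He] core; Mg³⁺ is already 1 electron into the core; P³⁺ still has 2 valence electrons.
Breaking into a closed-shell core is much more expensive than removing a leftover valence electron — Mg and B have the largest IE_4 here.
The numbers (kJ/mol): B 25026, Mg 10543, P 4964.
So the fourth ionization energies run P < Mg < B.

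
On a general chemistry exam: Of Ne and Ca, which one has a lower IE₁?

Ca

Ne is in period 2, group 18; Ca is in period 4, group 2.
First ionization energy rises across a period (greater Z_eff holds electrons more tightly) and falls down a group (valence electrons are farther from the nucleus).
Here both period and group differ, so the two effects have to be weighed against each other.
Ne > Ca: relative to Ca, both the across-period and down-group shifts push Ne's first ionization energy up.
For reference (kJ/mol): Ne 2081, Ca 590.
So Ca has the lower IE₁ (Ca < Ne).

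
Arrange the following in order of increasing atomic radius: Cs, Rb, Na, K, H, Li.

Atomic radius shrinks across a period as nuclear charge pulls the same shell inward, and grows down a group as new shells are added.
All are in group 1, so atomic radius increases down the group.
So from smallest to largest: H < Li < Na < K < Rb < Cs.

H, Li, Na, K, Rb, Cs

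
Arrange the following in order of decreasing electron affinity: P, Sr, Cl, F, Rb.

F is in period 2, group 17; P is in period 3, group 15; Cl is in period 3, group 17; Rb is in period 5, group 1; Sr is in period 5, group 2.
Electron affinity generally becomes more exothermic across a period toward the halogens and less exothermic down a group.
These span different periods and groups, so the two trends combine.
Rb > Sr: this pair runs against the simple trend — see the exception note.
P > Rb: both effects reinforce here, so P is clearly the higher of the two.
F > P: relative to P, both the across-period and down-group shifts push F's electron affinity up.
Cl > F: this pair runs against the simple trend — see the exception note.
Note the exception: Rb has a higher electron affinity than Sr, contrary to the simple trend — adding an electron to Sr (ns²) has to open a new, higher-energy np subshell, which is unfavourable.
Note the exception: Cl has a higher electron affinity than F, contrary to the simple trend — F's small 2p subshell makes the incoming electron feel strong e⁻–e⁻ repulsion, so Cl actually releases more energy on gaining an electron.
Approximate values (kJ/mol): F 328, P 72, Cl 349, Rb 47, Sr 5.
So from highest to lowest: Cl > F > P > Rb > Sr.

Cl > F > P > Rb > Sr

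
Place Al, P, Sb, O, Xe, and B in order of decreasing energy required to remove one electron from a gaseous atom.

O > Xe > P > Sb > B > Al

B is in period 2, group 13; O is in period 2, group 16; Al is in period 3, group 13; P is in period 3, group 15; Sb is in period 5, group 15; Xe is in period 5, group 18.
IE₁ increases left→right with effective nuclear charge and decreases top→bottom as the valence shell moves farther out.
Here both period and group differ, so the two effects have to be weighed against each other.
B > Al: B sits above Al in group 13, so the down-group effect alone puts B higher.
Sb > B: period and group pull opposite ways; the across-period shift dominates (831 vs 801 kJ/mol).
P > Sb: P sits above Sb in group 15, so the down-group effect alone puts P higher.
Xe > P: the two effects oppose for this pair; the across-period effect wins (1170 vs 1012 kJ/mol).
O > Xe: period and group pull opposite ways; the down-group shift dominates (1314 vs 1170 kJ/mol).
For reference (kJ/mol): B 801, O 1314, Al 578, P 1012, Sb 831, Xe 1170.
So from highest to lowest: O > Xe > P > Sb > B > Al.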